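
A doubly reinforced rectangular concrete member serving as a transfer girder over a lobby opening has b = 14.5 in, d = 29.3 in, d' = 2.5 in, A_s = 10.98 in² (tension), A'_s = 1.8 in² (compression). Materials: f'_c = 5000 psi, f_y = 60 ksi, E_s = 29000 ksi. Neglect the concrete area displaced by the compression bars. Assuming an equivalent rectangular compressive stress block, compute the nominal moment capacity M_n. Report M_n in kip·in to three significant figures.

M_n ≈ 16600 kip·in

Assume both steels yield.
a = (A_s − A'_s) f_y/(0.85 f'_c b) = (10.98 − 1.8) × 60/(0.85 × 5 × 14.5) = 8.938 in.
c = a/β₁ = 8.938/0.8 = 11.173 in; ε'_s = 0.003(c − d')/c = 0.0023 ≥ ε_y = 0.0021, so the compression steel yields.
M_n = (A_s − A'_s) f_y (d − a/2) + A'_s f_y (d − d') = 550.8 × (29.3 − 4.469) + 108 × (29.3 − 2.5) = 13676.9 + 2894.4 = 16571.3 kip·in.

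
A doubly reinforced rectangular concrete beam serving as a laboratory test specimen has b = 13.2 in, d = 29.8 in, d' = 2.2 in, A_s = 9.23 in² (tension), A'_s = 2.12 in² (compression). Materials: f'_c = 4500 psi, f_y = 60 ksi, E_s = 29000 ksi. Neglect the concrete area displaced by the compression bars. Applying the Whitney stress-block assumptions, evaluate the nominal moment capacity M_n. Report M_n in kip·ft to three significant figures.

Assume both steels yield.
a = (A_s − A'_s) f_y/(0.85 f'_c b) = (9.23 − 2.12) × 60/(0.85 × 4.5 × 13.2) = 8.449 in.
c = a/β₁ = 8.449/0.825 = 10.241 in; ε'_s = 0.003(c − d')/c = 0.0024 ≥ ε_y = 0.0021, so the compression steel yields.
M_n = (A_s − A'_s) f_y (d − a/2) + A'_s f_y (d − d') = 426.6 × (29.8 − 4.2245) + 127.2 × (29.8 − 2.2) = 10910.5 + 3510.7 = 14421.2 kip·in = 14421.2/12 = 1201.77 kip·ft.

M_n ≈ 1200 kip·ft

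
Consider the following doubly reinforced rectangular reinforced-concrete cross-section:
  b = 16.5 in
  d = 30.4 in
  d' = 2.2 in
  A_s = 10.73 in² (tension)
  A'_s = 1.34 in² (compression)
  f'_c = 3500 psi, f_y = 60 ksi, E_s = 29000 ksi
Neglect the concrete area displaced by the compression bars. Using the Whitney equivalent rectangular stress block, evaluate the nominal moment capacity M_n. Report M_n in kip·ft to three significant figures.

Assume both steels yield.
a = (A_s − A'_s) f_y/(0.85 f'_c b) = (10.73 − 1.34) × 60/(0.85 × 3.5 × 16.5) = 11.477 in.
c = a/β₁ = 11.477/0.85 = 13.502 in; ε'_s = 0.003(c − d')/c = 0.0025 ≥ ε_y = 0.0021, so the compression steel yields.
M_n = (A_s − A'_s) f_y (d − a/2) + A'_s f_y (d − d') = 563.4 × (30.4 − 5.7385) + 80.4 × (30.4 − 2.2) = 13894.3 + 2267.3 = 16161.6 kip·in = 16161.6/12 = 1346.80 kip·ft.

M_n ≈ 1350 kip·ft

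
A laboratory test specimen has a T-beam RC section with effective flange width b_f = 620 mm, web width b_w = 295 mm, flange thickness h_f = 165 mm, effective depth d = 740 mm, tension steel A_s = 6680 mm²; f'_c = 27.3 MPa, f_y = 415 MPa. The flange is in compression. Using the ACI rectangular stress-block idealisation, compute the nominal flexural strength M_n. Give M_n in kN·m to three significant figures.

M_n ≈ 1780 kN·m

Tension: T = A_s f_y = 6680 × 415 = 2772200 N.
Try a within the flange: a = T/(0.85 f'_c b_f) = 2772200/(0.85 × 27.3 × 620) = 192.69 mm.
a = 192.69 > h_f = 165 mm: the block extends into the web. Split into flange-overhang and web parts.
C_f = 0.85 f'_c (b_f − b_w) h_f = 0.85 × 27.3 × (620 − 295) × 165 = 1244368 N.
Remaining web compression depth: a_w = (T − C_f)/(0.85 f'_c b_w) = (2772200 − 1244368)/(0.85 × 27.3 × 295) = 223.19 mm.
M_n = C_f(d − h_f/2) + (T − C_f)(d − a_w/2) = 1244368 × (740 − 82.5) + 1527832 × (740 − 111.595) = 818.17 + 960.10 = 1778.27 × 10⁶ N·mm.
M_n = 1778.27 kN·m.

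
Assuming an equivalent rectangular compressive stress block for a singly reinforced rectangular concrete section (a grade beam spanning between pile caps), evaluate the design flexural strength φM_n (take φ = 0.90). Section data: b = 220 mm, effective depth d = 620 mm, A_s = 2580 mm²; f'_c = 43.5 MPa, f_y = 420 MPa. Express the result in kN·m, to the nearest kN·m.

T = A_s f_y = 2580 × 420 = 1083600 N = 1083.6 kN.
From C = T: a = T/(0.85 f'_c b) = 1083600/(0.85 × 43.5 × 220) = 133.21 mm.
M_n = T(d − a/2) = 1083.6 kN × (620 − 66.605) mm = 599.66 kN·m.
φM_n = 0.90 × 599.66 = 539.69 kN·m.

φM_n ≈ 540 kN·m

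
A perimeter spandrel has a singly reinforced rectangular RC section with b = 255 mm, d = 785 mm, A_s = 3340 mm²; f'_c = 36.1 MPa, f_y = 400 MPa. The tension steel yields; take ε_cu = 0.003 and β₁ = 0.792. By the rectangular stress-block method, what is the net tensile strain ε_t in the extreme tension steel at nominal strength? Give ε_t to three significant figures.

a = A_s f_y/(0.85 f'_c b) = 170.74 mm.
β₁ = 0.792, so c = a/β₁ = 170.74/0.792 = 215.58 mm.
From the linear strain diagram with ε_cu = 0.003: ε_t = 0.003 (d − c)/c = 0.003 × (785 − 215.58)/215.58 = 0.00792.
Since ε_t ≥ 0.005, the section is tension-controlled.

ε_t ≈ 0.00792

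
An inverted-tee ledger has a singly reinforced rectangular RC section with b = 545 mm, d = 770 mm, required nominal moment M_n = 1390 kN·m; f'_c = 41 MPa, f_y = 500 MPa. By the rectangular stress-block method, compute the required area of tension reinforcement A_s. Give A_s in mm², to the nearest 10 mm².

With M_n = 0.85 f'_c a b (d − a/2), solve the quadratic for a:
a = d − √(d² − 2M_n/(0.85 f'_c b)) = 770 − √(770² − 2 × 1390×10⁶/(0.85 × 41 × 545)) = 101.77 mm.
A_s = 0.85 f'_c a b / f_y = 0.85 × 41 × 101.77 × 545 / 500 = 3865.9 mm².

A_s ≈ 3870 mm²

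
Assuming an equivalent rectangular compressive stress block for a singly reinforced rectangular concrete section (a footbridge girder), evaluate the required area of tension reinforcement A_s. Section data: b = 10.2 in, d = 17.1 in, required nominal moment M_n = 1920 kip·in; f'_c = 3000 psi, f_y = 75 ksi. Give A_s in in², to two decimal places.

A_s ≈ 1.76 in²

From M_n = 0.85 f'_c a b (d − a/2):
a = d − √(d² − 2M_n/(0.85 f'_c b)) = 17.1 − √(17.1² − 2 × 1920/(0.85 × 3 × 10.2)) = 5.068 in.
A_s = 0.85 f'_c a b / f_y = 0.85 × 3 × 5.068 × 10.2 / 75 = 1.758 in².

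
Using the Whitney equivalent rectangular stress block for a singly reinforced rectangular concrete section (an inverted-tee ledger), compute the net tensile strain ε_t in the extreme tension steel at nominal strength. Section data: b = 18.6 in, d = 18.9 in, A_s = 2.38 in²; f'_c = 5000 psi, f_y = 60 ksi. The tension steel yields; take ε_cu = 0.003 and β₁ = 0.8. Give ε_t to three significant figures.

ε_t ≈ 0.0221

a = A_s f_y/(0.85 f'_c b) = 1.806 in.
β₁ = 0.8, so c = a/β₁ = 1.806/0.8 = 2.258 in.
From the linear strain diagram with ε_cu = 0.003: ε_t = 0.003 (d − c)/c = 0.003 × (18.9 − 2.258)/2.258 = 0.0221.
Since ε_t ≥ 0.005, the section is tension-controlled.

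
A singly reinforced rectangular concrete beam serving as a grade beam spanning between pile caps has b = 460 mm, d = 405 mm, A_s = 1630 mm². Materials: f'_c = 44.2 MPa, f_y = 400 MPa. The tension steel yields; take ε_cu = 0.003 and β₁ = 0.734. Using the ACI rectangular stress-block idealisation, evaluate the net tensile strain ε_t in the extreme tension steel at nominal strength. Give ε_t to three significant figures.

a = A_s f_y/(0.85 f'_c b) = 37.73 mm.
β₁ = 0.734, so c = a/β₁ = 37.73/0.734 = 51.40 mm.
From the linear strain diagram with ε_cu = 0.003: ε_t = 0.003 (d − c)/c = 0.003 × (405 − 51.40)/51.40 = 0.0206.
Since ε_t ≥ 0.005, the section is tension-controlled.

ε_t ≈ 0.0206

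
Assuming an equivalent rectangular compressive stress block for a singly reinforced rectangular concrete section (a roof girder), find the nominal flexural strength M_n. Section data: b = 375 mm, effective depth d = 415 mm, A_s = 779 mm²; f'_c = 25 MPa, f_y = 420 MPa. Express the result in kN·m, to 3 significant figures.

T = A_s f_y = 779 × 420 = 327180 N = 327.18 kN.
From C = T: a = T/(0.85 f'_c b) = 327180/(0.85 × 25 × 375) = 41.06 mm.
M_n = T(d − a/2) = 327.18 kN × (415 − 20.53) mm = 129.06 kN·m.

M_n ≈ 129 kN·m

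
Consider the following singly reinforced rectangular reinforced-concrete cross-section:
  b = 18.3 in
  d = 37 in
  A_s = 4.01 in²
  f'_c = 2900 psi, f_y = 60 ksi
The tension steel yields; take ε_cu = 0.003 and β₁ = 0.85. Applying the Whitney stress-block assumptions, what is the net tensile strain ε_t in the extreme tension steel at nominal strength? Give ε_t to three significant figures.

a = A_s f_y/(0.85 f'_c b) = 5.334 in.
β₁ = 0.85, so c = a/β₁ = 5.334/0.85 = 6.275 in.
From the linear strain diagram with ε_cu = 0.003: ε_t = 0.003 (d − c)/c = 0.003 × (37 − 6.275)/6.275 = 0.0147.
Since ε_t ≥ 0.005, the section is tension-controlled.

ε_t ≈ 0.0147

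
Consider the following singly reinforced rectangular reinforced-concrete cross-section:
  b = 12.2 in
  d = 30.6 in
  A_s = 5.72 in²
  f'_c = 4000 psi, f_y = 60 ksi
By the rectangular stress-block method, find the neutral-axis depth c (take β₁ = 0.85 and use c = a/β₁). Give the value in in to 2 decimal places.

c ≈ 9.73 in

T = A_s f_y = 5.72 × 60 = 343.2 kips.
a = T/(0.85 f'_c b) = 343.2/(0.85 × 4 × 12.2) = 8.2739 in.
With β₁ = 0.85, c = a/β₁ = 8.2739/0.85 = 9.73 in.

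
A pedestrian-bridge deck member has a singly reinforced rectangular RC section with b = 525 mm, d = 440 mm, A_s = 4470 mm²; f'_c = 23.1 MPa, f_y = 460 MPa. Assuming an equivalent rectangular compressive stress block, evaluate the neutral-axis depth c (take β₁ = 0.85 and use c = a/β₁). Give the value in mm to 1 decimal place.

T = A_s f_y = 4470 × 460 = 2056200 N = 2056.2 kN.
Setting C = 0.85 f'_c a b equal to T: a = 2056200/(0.85 × 23.1 × 525) = 199.469 mm.
With β₁ = 0.85, c = a/β₁ = 199.469/0.85 = 234.7 mm.

c ≈ 234.7 mm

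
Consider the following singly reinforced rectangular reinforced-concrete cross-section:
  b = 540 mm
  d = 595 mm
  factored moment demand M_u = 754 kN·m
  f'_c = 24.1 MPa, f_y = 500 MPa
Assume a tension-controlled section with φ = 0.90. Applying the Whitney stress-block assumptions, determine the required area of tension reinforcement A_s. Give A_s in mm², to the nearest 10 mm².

A_s ≈ 3210 mm²

M_n = M_u/φ = 754/0.90 = 837.778 kN·m.
With M_n = 0.85 f'_c a b (d − a/2), solve the quadratic for a:
a = d − √(d² − 2M_n/(0.85 f'_c b)) = 595 − √(595² − 2 × 837.778×10⁶/(0.85 × 24.1 × 540)) = 144.94 mm.
A_s = 0.85 f'_c a b / f_y = 0.85 × 24.1 × 144.94 × 540 / 500 = 3206.6 mm².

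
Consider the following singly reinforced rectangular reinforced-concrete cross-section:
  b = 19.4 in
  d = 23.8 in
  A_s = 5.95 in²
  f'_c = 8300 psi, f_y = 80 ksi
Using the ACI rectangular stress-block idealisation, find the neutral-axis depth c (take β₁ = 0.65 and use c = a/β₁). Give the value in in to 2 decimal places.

T = A_s f_y = 5.95 × 80 = 476 kips.
a = T/(0.85 f'_c b) = 476/(0.85 × 8.3 × 19.4) = 3.4778 in.
With β₁ = 0.65, c = a/β₁ = 3.4778/0.65 = 5.35 in.

c ≈ 5.35 in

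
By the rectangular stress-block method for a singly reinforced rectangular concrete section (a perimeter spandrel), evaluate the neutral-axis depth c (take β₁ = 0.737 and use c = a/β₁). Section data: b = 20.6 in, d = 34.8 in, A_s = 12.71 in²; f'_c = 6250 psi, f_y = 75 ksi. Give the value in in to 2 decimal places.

T = A_s f_y = 12.71 × 75 = 953.25 kips.
a = T/(0.85 f'_c b) = 953.25/(0.85 × 6.25 × 20.6) = 8.7105 in.
With β₁ = 0.737, c = a/β₁ = 8.7105/0.737 = 11.82 in.

c ≈ 11.82 in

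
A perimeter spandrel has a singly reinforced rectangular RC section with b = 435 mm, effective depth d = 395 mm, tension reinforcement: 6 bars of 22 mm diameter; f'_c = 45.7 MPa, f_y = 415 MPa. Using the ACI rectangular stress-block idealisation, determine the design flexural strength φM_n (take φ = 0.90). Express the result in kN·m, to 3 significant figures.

A_s = 6 × 380 = 2280 mm².
T = A_s f_y = 2280 × 415 = 946200 N = 946.2 kN.
From C = T: a = T/(0.85 f'_c b) = 946200/(0.85 × 45.7 × 435) = 56.00 mm.
M_n = T(d − a/2) = 946.2 kN × (395 − 28) mm = 347.26 kN·m.
φM_n = 0.90 × 347.26 = 312.53 kN·m.

φM_n ≈ 313 kN·m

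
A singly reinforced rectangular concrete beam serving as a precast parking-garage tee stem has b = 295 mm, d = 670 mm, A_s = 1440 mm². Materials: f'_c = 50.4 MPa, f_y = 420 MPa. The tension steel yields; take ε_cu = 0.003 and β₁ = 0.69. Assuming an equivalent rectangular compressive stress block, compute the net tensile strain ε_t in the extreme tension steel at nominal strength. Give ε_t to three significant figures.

a = A_s f_y/(0.85 f'_c b) = 47.86 mm.
β₁ = 0.69, so c = a/β₁ = 47.86/0.69 = 69.36 mm.
From the linear strain diagram with ε_cu = 0.003: ε_t = 0.003 (d − c)/c = 0.003 × (670 − 69.36)/69.36 = 0.0260.
Since ε_t ≥ 0.005, the section is tension-controlled.

ε_t ≈ 0.0260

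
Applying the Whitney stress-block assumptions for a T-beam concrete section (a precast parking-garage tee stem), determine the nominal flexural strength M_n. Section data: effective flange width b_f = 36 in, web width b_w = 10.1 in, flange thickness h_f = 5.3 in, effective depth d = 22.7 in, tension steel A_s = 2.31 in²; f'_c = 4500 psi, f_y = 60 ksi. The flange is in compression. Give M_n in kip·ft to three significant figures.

Tension: T = A_s f_y = 2.31 × 60 = 138.6 kips.
Try a within the flange: a = T/(0.85 f'_c b_f) = 138.6/(0.85 × 4.5 × 36) = 1.007 in.
Since a = 1.007 ≤ h_f = 5.3 in, the stress block lies entirely in the flange; analyse as a rectangular beam of width b_f.
M_n = T(d − a/2) = 138.6 × (22.7 − 0.5035) = 3076.4 kip·in.
M_n = 3076.4/12 = 256.37 kip·ft.

M_n ≈ 256 kip·ft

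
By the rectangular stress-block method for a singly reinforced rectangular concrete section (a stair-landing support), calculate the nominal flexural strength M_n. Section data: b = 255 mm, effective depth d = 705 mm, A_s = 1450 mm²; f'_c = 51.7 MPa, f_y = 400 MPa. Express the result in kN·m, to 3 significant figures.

M_n ≈ 394 kN·m

T = A_s f_y = 1450 × 400 = 580000 N = 580 kN.
From C = T: a = T/(0.85 f'_c b) = 580000/(0.85 × 51.7 × 255) = 51.76 mm.
M_n = T(d − a/2) = 580 kN × (705 − 25.88) mm = 393.89 kN·m.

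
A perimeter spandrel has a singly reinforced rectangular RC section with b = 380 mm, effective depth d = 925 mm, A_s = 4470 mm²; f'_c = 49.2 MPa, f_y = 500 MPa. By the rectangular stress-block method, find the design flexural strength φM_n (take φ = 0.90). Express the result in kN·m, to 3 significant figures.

T = A_s f_y = 4470 × 500 = 2235000 N = 2235 kN.
From C = T: a = T/(0.85 f'_c b) = 2235000/(0.85 × 49.2 × 380) = 140.64 mm.
M_n = T(d − a/2) = 2235 kN × (925 − 70.32) mm = 1910.21 kN·m.
φM_n = 0.90 × 1910.21 = 1719.19 kN·m.

φM_n ≈ 1720 kN·m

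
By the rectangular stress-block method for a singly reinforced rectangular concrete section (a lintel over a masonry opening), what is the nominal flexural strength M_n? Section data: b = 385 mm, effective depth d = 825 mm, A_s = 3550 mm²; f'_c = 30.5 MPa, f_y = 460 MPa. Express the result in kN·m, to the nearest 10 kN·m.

M_n ≈ 1210 kN·m

T = A_s f_y = 3550 × 460 = 1633000 N = 1633 kN.
From C = T: a = T/(0.85 f'_c b) = 1633000/(0.85 × 30.5 × 385) = 163.61 mm.
M_n = T(d − a/2) = 1633 kN × (825 − 81.805) mm = 1213.64 kN·m.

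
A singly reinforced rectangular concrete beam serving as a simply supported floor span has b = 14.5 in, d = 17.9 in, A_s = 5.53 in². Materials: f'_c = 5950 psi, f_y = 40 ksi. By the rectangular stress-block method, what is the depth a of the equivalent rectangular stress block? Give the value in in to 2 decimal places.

a ≈ 3.02 in

T = A_s f_y = 5.53 × 40 = 221.2 kips.
a = T/(0.85 f'_c b) = 221.2/(0.85 × 5.95 × 14.5) = 3.02 in.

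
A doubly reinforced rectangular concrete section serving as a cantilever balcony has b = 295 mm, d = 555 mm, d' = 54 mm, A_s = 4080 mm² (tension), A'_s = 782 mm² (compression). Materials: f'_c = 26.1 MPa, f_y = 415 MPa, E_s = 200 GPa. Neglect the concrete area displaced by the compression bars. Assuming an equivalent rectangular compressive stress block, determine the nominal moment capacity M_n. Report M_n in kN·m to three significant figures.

Assume both tension and compression steel yield.
Net tension couple steel: A_s − A'_s = 3298 mm².
a = (A_s − A'_s) f_y / (0.85 f'_c b) = 1368670/(0.85 × 26.1 × 295) = 209.13 mm.
c = a/β₁ = 209.13/0.85 = 246.04 mm; ε'_s = 0.003(c − d')/c = 0.0023 ≥ f_y/E_s = 0.0021, so compression steel does yield.
M_n = (A_s − A'_s) f_y (d − a/2) + A'_s f_y (d − d') = [1368670 × (555 − 104.565) + 324530 × (555 − 54)] × 10⁻⁶ = 616.50 + 162.59 = 779.09 kN·m.

M_n ≈ 779 kN·m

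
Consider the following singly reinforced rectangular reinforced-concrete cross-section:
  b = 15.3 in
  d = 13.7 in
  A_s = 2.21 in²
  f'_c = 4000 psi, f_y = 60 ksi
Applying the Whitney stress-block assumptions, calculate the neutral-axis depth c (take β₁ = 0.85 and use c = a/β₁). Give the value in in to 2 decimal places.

c ≈ 3.00 in

T = A_s f_y = 2.21 × 60 = 132.6 kips.
a = T/(0.85 f'_c b) = 132.6/(0.85 × 4 × 15.3) = 2.5490 in.
With β₁ = 0.85, c = a/β₁ = 2.5490/0.85 = 3.00 in.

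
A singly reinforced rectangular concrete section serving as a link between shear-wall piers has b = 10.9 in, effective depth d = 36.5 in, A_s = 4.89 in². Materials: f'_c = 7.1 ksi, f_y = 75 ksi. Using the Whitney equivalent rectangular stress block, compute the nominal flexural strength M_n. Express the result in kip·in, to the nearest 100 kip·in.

T = A_s f_y = 4.89 × 75 = 366.75 kips.
a = T/(0.85 f'_c b) = 366.75/(0.85 × 7.1 × 10.9) = 5.575 in.
M_n = T(d − a/2) = 366.75 × (36.5 − 2.7875) = 12364.1 kip·in.

M_n ≈ 12400 kip·in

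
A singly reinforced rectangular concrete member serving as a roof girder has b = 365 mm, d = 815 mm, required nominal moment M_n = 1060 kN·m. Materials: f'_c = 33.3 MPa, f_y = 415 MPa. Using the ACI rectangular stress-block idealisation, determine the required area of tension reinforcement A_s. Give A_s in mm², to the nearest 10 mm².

A_s ≈ 3420 mm²

With M_n = 0.85 f'_c a b (d − a/2), solve the quadratic for a:
a = d − √(d² − 2M_n/(0.85 f'_c b)) = 815 − √(815² − 2 × 1060×10⁶/(0.85 × 33.3 × 365)) = 137.49 mm.
A_s = 0.85 f'_c a b / f_y = 0.85 × 33.3 × 137.49 × 365 / 415 = 3422.8 mm².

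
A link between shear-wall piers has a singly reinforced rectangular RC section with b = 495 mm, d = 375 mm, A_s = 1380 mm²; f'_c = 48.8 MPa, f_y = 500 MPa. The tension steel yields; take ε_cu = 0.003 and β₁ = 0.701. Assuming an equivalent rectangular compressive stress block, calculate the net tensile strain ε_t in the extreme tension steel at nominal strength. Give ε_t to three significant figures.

ε_t ≈ 0.0205

a = A_s f_y/(0.85 f'_c b) = 33.61 mm.
β₁ = 0.701, so c = a/β₁ = 33.61/0.701 = 47.95 mm.
From the linear strain diagram with ε_cu = 0.003: ε_t = 0.003 (d − c)/c = 0.003 × (375 − 47.95)/47.95 = 0.0205.
Since ε_t ≥ 0.005, the section is tension-controlled.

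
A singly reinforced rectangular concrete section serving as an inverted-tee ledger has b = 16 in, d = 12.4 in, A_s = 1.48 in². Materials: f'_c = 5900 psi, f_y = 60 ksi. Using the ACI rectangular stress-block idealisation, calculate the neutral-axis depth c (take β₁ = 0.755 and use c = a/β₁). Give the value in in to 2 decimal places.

c ≈ 1.47 in

T = A_s f_y = 1.48 × 60 = 88.8 kips.
a = T/(0.85 f'_c b) = 88.8/(0.85 × 5.9 × 16) = 1.1067 in.
With β₁ = 0.755, c = a/β₁ = 1.1067/0.755 = 1.47 in.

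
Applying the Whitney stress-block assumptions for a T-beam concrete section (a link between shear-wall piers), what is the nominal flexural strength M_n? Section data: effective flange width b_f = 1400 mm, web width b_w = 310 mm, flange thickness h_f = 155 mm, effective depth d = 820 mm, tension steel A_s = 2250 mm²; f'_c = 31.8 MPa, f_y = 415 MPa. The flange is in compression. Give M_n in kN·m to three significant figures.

Tension: T = A_s f_y = 2250 × 415 = 933750 N.
Try a within the flange: a = T/(0.85 f'_c b_f) = 933750/(0.85 × 31.8 × 1400) = 24.67 mm.
Since a = 24.67 ≤ h_f = 155 mm, the stress block lies entirely in the flange; analyse as a rectangular beam of width b_f.
M_n = T(d − a/2) = 933750 × (820 − 12.335) = 754.16 × 10⁶ N·mm.
M_n = 754.16 kN·m.

M_n ≈ 754 kN·m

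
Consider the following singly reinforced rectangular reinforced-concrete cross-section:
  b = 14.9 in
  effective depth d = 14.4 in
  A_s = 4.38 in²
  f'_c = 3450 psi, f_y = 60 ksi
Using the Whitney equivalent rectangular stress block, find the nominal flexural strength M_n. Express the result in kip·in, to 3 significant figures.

T = A_s f_y = 4.38 × 60 = 262.8 kips.
a = T/(0.85 f'_c b) = 262.8/(0.85 × 3.45 × 14.9) = 6.015 in.
M_n = T(d − a/2) = 262.8 × (14.4 − 3.0075) = 2993.9 kip·in.

M_n ≈ 2990 kip·in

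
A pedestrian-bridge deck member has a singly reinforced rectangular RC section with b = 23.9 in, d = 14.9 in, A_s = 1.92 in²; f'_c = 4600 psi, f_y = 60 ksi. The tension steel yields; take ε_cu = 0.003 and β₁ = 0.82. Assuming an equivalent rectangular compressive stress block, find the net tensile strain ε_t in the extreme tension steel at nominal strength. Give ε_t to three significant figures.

a = A_s f_y/(0.85 f'_c b) = 1.233 in.
β₁ = 0.82, so c = a/β₁ = 1.233/0.82 = 1.504 in.
From the linear strain diagram with ε_cu = 0.003: ε_t = 0.003 (d − c)/c = 0.003 × (14.9 − 1.504)/1.504 = 0.0267.
Since ε_t ≥ 0.005, the section is tension-controlled.

ε_t ≈ 0.0267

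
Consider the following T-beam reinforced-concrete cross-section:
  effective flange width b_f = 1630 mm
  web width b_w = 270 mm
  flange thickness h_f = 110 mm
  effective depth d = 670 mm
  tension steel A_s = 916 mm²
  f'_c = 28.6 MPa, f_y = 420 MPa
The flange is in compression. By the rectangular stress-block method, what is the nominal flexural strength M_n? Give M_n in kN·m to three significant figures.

M_n ≈ 256 kN·m

Tension: T = A_s f_y = 916 × 420 = 384720 N.
Try a within the flange: a = T/(0.85 f'_c b_f) = 384720/(0.85 × 28.6 × 1630) = 9.71 mm.
Since a = 9.71 ≤ h_f = 110 mm, the stress block lies entirely in the flange; analyse as a rectangular beam of width b_f.
M_n = T(d − a/2) = 384720 × (670 − 4.855) = 255.89 × 10⁶ N·mm.
M_n = 255.89 kN·m.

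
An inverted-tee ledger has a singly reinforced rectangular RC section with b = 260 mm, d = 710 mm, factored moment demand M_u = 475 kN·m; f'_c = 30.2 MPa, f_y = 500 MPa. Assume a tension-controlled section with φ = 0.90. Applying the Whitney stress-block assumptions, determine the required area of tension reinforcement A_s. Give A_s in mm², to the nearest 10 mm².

M_n = M_u/φ = 475/0.90 = 527.778 kN·m.
With M_n = 0.85 f'_c a b (d − a/2), solve the quadratic for a:
a = d − √(d² − 2M_n/(0.85 f'_c b)) = 710 − √(710² − 2 × 527.778×10⁶/(0.85 × 30.2 × 260)) = 121.83 mm.
A_s = 0.85 f'_c a b / f_y = 0.85 × 30.2 × 121.83 × 260 / 500 = 1626.2 mm².

A_s ≈ 1630 mm²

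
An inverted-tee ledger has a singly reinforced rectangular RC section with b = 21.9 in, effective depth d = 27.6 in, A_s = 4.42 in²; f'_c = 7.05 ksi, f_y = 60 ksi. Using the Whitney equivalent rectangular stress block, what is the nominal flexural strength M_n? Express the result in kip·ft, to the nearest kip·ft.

T = A_s f_y = 4.42 × 60 = 265.2 kips.
a = T/(0.85 f'_c b) = 265.2/(0.85 × 7.05 × 21.9) = 2.021 in.
M_n = T(d − a/2) = 265.2 × (27.6 − 1.0105) = 7051.5 kip·in = 7051.5/12 = 587.63 kip·ft.

M_n ≈ 588 kip·ft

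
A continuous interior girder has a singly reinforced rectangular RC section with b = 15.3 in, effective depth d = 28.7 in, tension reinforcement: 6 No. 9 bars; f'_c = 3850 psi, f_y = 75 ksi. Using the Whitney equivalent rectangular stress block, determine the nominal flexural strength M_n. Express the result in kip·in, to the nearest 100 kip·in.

A_s = 6 × 1 = 6 in².
T = A_s f_y = 6 × 75 = 450 kips.
a = T/(0.85 f'_c b) = 450/(0.85 × 3.85 × 15.3) = 8.988 in.
M_n = T(d − a/2) = 450 × (28.7 − 4.494) = 10892.7 kip·in.

M_n ≈ 10900 kip·in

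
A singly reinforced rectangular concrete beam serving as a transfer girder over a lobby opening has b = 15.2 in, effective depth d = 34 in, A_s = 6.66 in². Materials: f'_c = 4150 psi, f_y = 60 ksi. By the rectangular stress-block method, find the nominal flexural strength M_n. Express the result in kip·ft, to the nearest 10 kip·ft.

M_n ≈ 1010 kip·ft

T = A_s f_y = 6.66 × 60 = 399.6 kips.
a = T/(0.85 f'_c b) = 399.6/(0.85 × 4.15 × 15.2) = 7.453 in.
M_n = T(d − a/2) = 399.6 × (34 − 3.7265) = 12097.3 kip·in = 12097.3/12 = 1008.11 kip·ft.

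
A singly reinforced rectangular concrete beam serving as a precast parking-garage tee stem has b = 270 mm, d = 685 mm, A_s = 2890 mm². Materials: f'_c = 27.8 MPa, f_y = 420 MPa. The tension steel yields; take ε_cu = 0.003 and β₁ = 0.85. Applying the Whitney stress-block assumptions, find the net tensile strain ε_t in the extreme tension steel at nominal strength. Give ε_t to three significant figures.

ε_t ≈ 0.00618

a = A_s f_y/(0.85 f'_c b) = 190.25 mm.
β₁ = 0.85, so c = a/β₁ = 190.25/0.85 = 223.82 mm.
From the linear strain diagram with ε_cu = 0.003: ε_t = 0.003 (d − c)/c = 0.003 × (685 − 223.82)/223.82 = 0.00618.
Since ε_t ≥ 0.005, the section is tension-controlled.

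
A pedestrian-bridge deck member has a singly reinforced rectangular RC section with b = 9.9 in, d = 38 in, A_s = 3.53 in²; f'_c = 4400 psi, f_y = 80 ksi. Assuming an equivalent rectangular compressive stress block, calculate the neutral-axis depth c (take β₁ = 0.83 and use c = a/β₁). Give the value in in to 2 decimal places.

T = A_s f_y = 3.53 × 80 = 282.4 kips.
a = T/(0.85 f'_c b) = 282.4/(0.85 × 4.4 × 9.9) = 7.6271 in.
With β₁ = 0.83, c = a/β₁ = 7.6271/0.83 = 9.19 in.

c ≈ 9.19 in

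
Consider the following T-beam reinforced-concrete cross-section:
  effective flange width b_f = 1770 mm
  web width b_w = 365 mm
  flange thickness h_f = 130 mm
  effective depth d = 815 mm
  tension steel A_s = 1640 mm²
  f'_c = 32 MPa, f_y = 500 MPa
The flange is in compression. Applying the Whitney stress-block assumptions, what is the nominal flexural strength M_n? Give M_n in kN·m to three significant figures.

Tension: T = A_s f_y = 1640 × 500 = 820000 N.
Try a within the flange: a = T/(0.85 f'_c b_f) = 820000/(0.85 × 32 × 1770) = 17.03 mm.
Since a = 17.03 ≤ h_f = 130 mm, the stress block lies entirely in the flange; analyse as a rectangular beam of width b_f.
M_n = T(d − a/2) = 820000 × (815 − 8.515) = 661.32 × 10⁶ N·mm.
M_n = 661.32 kN·m.

M_n ≈ 661 kN·m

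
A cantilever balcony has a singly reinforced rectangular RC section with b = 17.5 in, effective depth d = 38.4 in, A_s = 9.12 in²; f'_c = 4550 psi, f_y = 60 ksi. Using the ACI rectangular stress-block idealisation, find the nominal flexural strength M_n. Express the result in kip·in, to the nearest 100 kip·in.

M_n ≈ 18800 kip·in

T = A_s f_y = 9.12 × 60 = 547.2 kips.
a = T/(0.85 f'_c b) = 547.2/(0.85 × 4.55 × 17.5) = 8.085 in.
M_n = T(d − a/2) = 547.2 × (38.4 − 4.0425) = 18800.4 kip·in.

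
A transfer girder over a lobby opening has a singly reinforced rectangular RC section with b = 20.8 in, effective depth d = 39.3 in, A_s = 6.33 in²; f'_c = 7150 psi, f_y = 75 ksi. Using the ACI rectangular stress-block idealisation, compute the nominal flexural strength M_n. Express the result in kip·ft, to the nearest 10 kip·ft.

M_n ≈ 1480 kip·ft

T = A_s f_y = 6.33 × 75 = 474.75 kips.
a = T/(0.85 f'_c b) = 474.75/(0.85 × 7.15 × 20.8) = 3.756 in.
M_n = T(d − a/2) = 474.75 × (39.3 − 1.878) = 17766.1 kip·in = 17766.1/12 = 1480.51 kip·ft.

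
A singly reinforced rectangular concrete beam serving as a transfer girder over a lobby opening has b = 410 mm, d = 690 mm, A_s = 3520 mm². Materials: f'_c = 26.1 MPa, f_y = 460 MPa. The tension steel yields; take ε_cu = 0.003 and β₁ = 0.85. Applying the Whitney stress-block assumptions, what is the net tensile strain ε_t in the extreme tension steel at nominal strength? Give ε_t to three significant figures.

ε_t ≈ 0.00688

a = A_s f_y/(0.85 f'_c b) = 178.02 mm.
β₁ = 0.85, so c = a/β₁ = 178.02/0.85 = 209.44 mm.
From the linear strain diagram with ε_cu = 0.003: ε_t = 0.003 (d − c)/c = 0.003 × (690 − 209.44)/209.44 = 0.00688.
Since ε_t ≥ 0.005, the section is tension-controlled.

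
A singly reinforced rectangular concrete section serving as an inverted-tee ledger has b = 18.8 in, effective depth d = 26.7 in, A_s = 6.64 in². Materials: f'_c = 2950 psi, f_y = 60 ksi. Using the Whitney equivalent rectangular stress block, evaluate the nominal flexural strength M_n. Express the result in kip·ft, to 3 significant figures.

M_n ≈ 746 kip·ft

T = A_s f_y = 6.64 × 60 = 398.4 kips.
a = T/(0.85 f'_c b) = 398.4/(0.85 × 2.95 × 18.8) = 8.451 in.
M_n = T(d − a/2) = 398.4 × (26.7 − 4.2255) = 8953.8 kip·in = 8953.8/12 = 746.15 kip·ft.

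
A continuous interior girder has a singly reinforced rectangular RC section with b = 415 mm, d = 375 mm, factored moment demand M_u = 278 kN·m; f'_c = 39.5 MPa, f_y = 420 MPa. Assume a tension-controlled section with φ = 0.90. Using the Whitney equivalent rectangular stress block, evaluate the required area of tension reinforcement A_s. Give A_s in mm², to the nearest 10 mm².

A_s ≈ 2150 mm²

M_n = M_u/φ = 278/0.90 = 308.889 kN·m.
With M_n = 0.85 f'_c a b (d − a/2), solve the quadratic for a:
a = d − √(d² − 2M_n/(0.85 f'_c b)) = 375 − √(375² − 2 × 308.889×10⁶/(0.85 × 39.5 × 415)) = 64.70 mm.
A_s = 0.85 f'_c a b / f_y = 0.85 × 39.5 × 64.70 × 415 / 420 = 2146.4 mm².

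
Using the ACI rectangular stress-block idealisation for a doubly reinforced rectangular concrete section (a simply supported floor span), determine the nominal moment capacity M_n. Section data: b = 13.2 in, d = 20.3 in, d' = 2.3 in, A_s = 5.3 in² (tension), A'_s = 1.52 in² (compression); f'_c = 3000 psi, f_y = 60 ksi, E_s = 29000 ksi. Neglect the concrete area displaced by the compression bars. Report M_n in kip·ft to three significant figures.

Assume both steels yield.
a = (A_s − A'_s) f_y/(0.85 f'_c b) = (5.3 − 1.52) × 60/(0.85 × 3 × 13.2) = 6.738 in.
c = a/β₁ = 6.738/0.85 = 7.927 in; ε'_s = 0.003(c − d')/c = 0.0021 ≥ ε_y = 0.0021, so the compression steel yields.
M_n = (A_s − A'_s) f_y (d − a/2) + A'_s f_y (d − d') = 226.8 × (20.3 − 3.369) + 91.2 × (20.3 − 2.3) = 3840.0 + 1641.6 = 5481.6 kip·in = 5481.6/12 = 456.80 kip·ft.

M_n ≈ 457 kip·ft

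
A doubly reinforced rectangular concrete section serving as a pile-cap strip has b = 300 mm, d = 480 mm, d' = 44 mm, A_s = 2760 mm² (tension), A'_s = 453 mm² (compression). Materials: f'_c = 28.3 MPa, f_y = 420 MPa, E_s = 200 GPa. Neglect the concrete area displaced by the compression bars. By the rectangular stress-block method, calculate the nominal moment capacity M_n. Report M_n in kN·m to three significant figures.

Assume both tension and compression steel yield.
Net tension couple steel: A_s − A'_s = 2307 mm².
a = (A_s − A'_s) f_y / (0.85 f'_c b) = 968940/(0.85 × 28.3 × 300) = 134.27 mm.
c = a/β₁ = 134.27/0.848 = 158.34 mm; ε'_s = 0.003(c − d')/c = 0.0022 ≥ f_y/E_s = 0.0021, so compression steel does yield.
M_n = (A_s − A'_s) f_y (d − a/2) + A'_s f_y (d − d') = [968940 × (480 − 67.135) + 190260 × (480 − 44)] × 10⁻⁶ = 400.04 + 82.95 = 482.99 kN·m.

M_n ≈ 483 kN·m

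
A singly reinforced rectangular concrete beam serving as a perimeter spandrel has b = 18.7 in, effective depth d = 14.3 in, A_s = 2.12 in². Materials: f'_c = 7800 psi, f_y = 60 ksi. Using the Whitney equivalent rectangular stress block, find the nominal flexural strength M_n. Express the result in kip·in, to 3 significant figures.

M_n ≈ 1750 kip·in

T = A_s f_y = 2.12 × 60 = 127.2 kips.
a = T/(0.85 f'_c b) = 127.2/(0.85 × 7.8 × 18.7) = 1.026 in.
M_n = T(d − a/2) = 127.2 × (14.3 − 0.513) = 1753.7 kip·in.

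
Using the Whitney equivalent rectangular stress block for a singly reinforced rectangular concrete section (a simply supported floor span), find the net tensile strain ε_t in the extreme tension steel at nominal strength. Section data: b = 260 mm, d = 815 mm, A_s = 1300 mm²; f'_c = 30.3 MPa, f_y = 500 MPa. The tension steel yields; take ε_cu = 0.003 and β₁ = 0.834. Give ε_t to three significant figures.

a = A_s f_y/(0.85 f'_c b) = 97.07 mm.
β₁ = 0.834, so c = a/β₁ = 97.07/0.834 = 116.39 mm.
From the linear strain diagram with ε_cu = 0.003: ε_t = 0.003 (d − c)/c = 0.003 × (815 − 116.39)/116.39 = 0.0180.
Since ε_t ≥ 0.005, the section is tension-controlled.

ε_t ≈ 0.0180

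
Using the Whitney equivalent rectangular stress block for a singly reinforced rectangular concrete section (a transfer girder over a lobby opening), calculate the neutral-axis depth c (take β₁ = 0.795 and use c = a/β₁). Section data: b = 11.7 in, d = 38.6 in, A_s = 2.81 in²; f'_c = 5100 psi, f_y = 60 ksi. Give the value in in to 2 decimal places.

c ≈ 4.18 in

T = A_s f_y = 2.81 × 60 = 168.6 kips.
a = T/(0.85 f'_c b) = 168.6/(0.85 × 5.1 × 11.7) = 3.3242 in.
With β₁ = 0.795, c = a/β₁ = 3.3242/0.795 = 4.18 in.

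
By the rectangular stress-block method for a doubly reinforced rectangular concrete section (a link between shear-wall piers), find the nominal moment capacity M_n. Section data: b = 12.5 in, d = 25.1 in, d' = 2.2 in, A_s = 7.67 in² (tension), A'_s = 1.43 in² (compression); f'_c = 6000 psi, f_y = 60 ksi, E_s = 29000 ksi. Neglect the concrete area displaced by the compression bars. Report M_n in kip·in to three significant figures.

Assume both steels yield.
a = (A_s − A'_s) f_y/(0.85 f'_c b) = (7.67 − 1.43) × 60/(0.85 × 6 × 12.5) = 5.873 in.
c = a/β₁ = 5.873/0.75 = 7.831 in; ε'_s = 0.003(c − d')/c = 0.0022 ≥ ε_y = 0.0021, so the compression steel yields.
M_n = (A_s − A'_s) f_y (d − a/2) + A'_s f_y (d − d') = 374.4 × (25.1 − 2.9365) + 85.8 × (25.1 − 2.2) = 8298.0 + 1964.8 = 10262.8 kip·in.

M_n ≈ 10300 kip·in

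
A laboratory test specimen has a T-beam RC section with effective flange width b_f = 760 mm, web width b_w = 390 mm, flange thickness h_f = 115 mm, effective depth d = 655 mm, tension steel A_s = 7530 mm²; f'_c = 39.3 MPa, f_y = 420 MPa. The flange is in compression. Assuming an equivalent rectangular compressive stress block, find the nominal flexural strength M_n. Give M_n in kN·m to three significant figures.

Tension: T = A_s f_y = 7530 × 420 = 3162600 N.
Try a within the flange: a = T/(0.85 f'_c b_f) = 3162600/(0.85 × 39.3 × 760) = 124.57 mm.
a = 124.57 > h_f = 115 mm: the block extends into the web. Split into flange-overhang and web parts.
C_f = 0.85 f'_c (b_f − b_w) h_f = 0.85 × 39.3 × (760 − 390) × 115 = 1421383 N.
Remaining web compression depth: a_w = (T − C_f)/(0.85 f'_c b_w) = (3162600 − 1421383)/(0.85 × 39.3 × 390) = 133.65 mm.
M_n = C_f(d − h_f/2) + (T − C_f)(d − a_w/2) = 1421383 × (655 − 57.5) + 1741217 × (655 − 66.825) = 849.28 + 1024.14 = 1873.42 × 10⁶ N·mm.
M_n = 1873.42 kN·m.

M_n ≈ 1870 kN·m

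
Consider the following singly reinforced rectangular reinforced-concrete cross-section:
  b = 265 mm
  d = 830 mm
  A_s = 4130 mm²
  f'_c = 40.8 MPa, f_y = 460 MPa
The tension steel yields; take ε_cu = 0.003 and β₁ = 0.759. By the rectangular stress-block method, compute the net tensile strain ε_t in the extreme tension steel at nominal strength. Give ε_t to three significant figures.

a = A_s f_y/(0.85 f'_c b) = 206.72 mm.
β₁ = 0.759, so c = a/β₁ = 206.72/0.759 = 272.36 mm.
From the linear strain diagram with ε_cu = 0.003: ε_t = 0.003 (d − c)/c = 0.003 × (830 − 272.36)/272.36 = 0.00614.
Since ε_t ≥ 0.005, the section is tension-controlled.

ε_t ≈ 0.00614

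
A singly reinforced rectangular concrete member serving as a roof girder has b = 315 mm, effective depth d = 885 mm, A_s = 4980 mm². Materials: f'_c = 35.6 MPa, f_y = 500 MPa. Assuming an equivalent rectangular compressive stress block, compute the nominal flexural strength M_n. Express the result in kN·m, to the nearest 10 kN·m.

M_n ≈ 1880 kN·m

T = A_s f_y = 4980 × 500 = 2490000 N = 2490 kN.
From C = T: a = T/(0.85 f'_c b) = 2490000/(0.85 × 35.6 × 315) = 261.23 mm.
M_n = T(d − a/2) = 2490 kN × (885 − 130.615) mm = 1878.42 kN·m.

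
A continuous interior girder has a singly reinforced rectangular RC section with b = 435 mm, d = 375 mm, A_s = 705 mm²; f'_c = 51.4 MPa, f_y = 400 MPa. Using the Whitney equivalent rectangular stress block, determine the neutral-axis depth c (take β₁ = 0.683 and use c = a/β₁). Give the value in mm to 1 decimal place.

c ≈ 21.7 mm

T = A_s f_y = 705 × 400 = 282000 N = 282 kN.
Setting C = 0.85 f'_c a b equal to T: a = 282000/(0.85 × 51.4 × 435) = 14.838 mm.
With β₁ = 0.683, c = a/β₁ = 14.838/0.683 = 21.7 mm.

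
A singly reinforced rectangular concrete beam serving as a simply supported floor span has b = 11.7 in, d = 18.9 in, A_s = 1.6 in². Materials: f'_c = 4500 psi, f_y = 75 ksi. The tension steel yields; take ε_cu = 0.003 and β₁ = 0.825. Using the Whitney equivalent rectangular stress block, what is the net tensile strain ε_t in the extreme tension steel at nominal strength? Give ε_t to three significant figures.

ε_t ≈ 0.0144

a = A_s f_y/(0.85 f'_c b) = 2.681 in.
β₁ = 0.825, so c = a/β₁ = 2.681/0.825 = 3.250 in.
From the linear strain diagram with ε_cu = 0.003: ε_t = 0.003 (d − c)/c = 0.003 × (18.9 − 3.250)/3.250 = 0.0144.
Since ε_t ≥ 0.005, the section is tension-controlled.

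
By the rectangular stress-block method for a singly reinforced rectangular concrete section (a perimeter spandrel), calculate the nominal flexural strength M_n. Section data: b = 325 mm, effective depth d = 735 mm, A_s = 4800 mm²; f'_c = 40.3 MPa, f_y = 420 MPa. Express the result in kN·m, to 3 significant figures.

T = A_s f_y = 4800 × 420 = 2016000 N = 2016 kN.
From C = T: a = T/(0.85 f'_c b) = 2016000/(0.85 × 40.3 × 325) = 181.09 mm.
M_n = T(d − a/2) = 2016 kN × (735 − 90.545) mm = 1299.22 kN·m.

M_n ≈ 1300 kN·m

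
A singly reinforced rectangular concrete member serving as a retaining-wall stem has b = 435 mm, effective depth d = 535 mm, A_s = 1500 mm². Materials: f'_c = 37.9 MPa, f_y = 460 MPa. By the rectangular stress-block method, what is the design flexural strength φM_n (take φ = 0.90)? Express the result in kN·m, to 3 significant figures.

φM_n ≈ 317 kN·m

T = A_s f_y = 1500 × 460 = 690000 N = 690 kN.
From C = T: a = T/(0.85 f'_c b) = 690000/(0.85 × 37.9 × 435) = 49.24 mm.
M_n = T(d − a/2) = 690 kN × (535 − 24.62) mm = 352.16 kN·m.
φM_n = 0.90 × 352.16 = 316.94 kN·m.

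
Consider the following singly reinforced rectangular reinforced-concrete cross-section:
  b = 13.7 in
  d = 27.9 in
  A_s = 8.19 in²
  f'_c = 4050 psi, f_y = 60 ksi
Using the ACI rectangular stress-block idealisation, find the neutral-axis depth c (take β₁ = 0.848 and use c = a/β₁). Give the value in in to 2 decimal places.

c ≈ 12.29 in

T = A_s f_y = 8.19 × 60 = 491.4 kips.
a = T/(0.85 f'_c b) = 491.4/(0.85 × 4.05 × 13.7) = 10.4194 in.
With β₁ = 0.848, c = a/β₁ = 10.4194/0.848 = 12.29 in.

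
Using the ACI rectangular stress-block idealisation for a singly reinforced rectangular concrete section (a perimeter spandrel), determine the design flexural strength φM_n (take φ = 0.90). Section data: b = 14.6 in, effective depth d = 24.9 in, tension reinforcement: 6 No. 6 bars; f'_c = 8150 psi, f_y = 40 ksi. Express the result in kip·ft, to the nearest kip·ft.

A_s = 6 × 0.44 = 2.64 in².
T = A_s f_y = 2.64 × 40 = 105.6 kips.
a = T/(0.85 f'_c b) = 105.6/(0.85 × 8.15 × 14.6) = 1.044 in.
M_n = T(d − a/2) = 105.6 × (24.9 − 0.522) = 2574.3 kip·in = 2574.3/12 = 214.53 kip·ft.
φM_n = 0.90 × 214.53 = 193.08 kip·ft.

φM_n ≈ 193 kip·ft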